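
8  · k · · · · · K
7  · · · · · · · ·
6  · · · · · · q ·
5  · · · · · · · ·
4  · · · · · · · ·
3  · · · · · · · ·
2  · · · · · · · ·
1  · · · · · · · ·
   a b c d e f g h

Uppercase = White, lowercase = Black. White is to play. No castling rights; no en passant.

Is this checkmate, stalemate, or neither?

stalemate

White to move; white king on h8.
In check: no.
King squares — g7: attacked by Qg6; h7: attacked by Qg6; g8: attacked by Qg6.
Legal moves for White: none.
Not in check and no legal moves → stalemate.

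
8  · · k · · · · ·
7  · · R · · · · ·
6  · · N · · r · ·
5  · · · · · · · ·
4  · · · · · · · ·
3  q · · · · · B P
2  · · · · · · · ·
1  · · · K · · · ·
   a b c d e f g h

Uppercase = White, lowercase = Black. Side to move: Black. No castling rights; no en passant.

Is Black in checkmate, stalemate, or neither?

checkmate

Black to move; black king on c8.
In check: yes, from the white rook on c7.
King squares — b7: attacked by Rc7; c7: attacked by Bg3; d7: attacked by Rc7; b8: attacked by Nc6; d8: attacked by Nc6.
Legal moves for Black: none.
In check with no legal moves → checkmate.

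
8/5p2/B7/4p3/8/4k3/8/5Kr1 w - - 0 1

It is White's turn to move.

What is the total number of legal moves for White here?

White to move; king on f1.
In check: yes, from the black rook on g1.
Legal moves: Kxg1.
Count: 1.

1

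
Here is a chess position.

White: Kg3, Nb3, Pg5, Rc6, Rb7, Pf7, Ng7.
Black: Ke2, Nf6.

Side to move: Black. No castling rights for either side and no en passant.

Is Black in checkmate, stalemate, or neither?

neither

Black to move; black king on e2.
In check: no.
Legal moves for Black: Ng8, Ne8, Nh7, Nd7, Nh5+, Nd5, Ng4, Ne4+, Ke3, Kd3, Kf1, Ke1, Kd1.
Black has 13 legal moves and is not in check → neither.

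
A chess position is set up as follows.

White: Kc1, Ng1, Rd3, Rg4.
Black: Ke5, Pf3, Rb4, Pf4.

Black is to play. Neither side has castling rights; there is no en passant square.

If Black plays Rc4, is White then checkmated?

After Rc4: white king on c1; in check: yes, from the black rook on c4.
White has 5 legal replies: Kd2, Kb2, Kd1, Kb1, Rc3.
In check but a legal move exists → not checkmate.

no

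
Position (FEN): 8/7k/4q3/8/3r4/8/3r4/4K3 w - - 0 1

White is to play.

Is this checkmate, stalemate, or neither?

neither

White to move; white king on e1.
In check: yes, from the black queen on e6.
King squares — d1: attacked by Rd2; f1: available; d2: attacked by Rd4; e2: attacked by Rd2; f2: attacked by Rd2.
Legal moves for White: Kf1.
White is in check but has 1 legal move → neither.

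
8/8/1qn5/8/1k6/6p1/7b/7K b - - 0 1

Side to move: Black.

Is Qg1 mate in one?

After Qg1: white king on h1; in check: yes, from the black queen on g1.
King squares — g1: attacked by Bh2; g2: attacked by Qg1; h2: attacked by Qg1.
White has no legal moves → checkmate.

yes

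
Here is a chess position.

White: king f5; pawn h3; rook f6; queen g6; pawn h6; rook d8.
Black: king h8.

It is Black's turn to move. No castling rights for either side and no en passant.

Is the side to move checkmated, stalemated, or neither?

Black to move; black king on h8.
In check: yes, from the white rook on d8.
King squares — g7: attacked by Qg6; h7: attacked by Qg6; g8: attacked by Qg6.
Legal moves for Black: none.
In check with no legal moves → checkmate.

checkmate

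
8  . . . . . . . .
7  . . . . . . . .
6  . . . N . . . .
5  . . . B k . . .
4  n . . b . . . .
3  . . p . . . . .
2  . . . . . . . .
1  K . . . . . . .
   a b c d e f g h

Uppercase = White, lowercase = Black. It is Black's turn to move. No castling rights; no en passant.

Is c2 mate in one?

After c2: white king on a1; in check: yes, from the black bishop on d4.
White has 1 legal reply: Ka2.
In check but a legal move exists → not checkmate.

no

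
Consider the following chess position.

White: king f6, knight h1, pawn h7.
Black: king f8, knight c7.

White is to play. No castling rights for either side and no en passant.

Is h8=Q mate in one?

After h8=Q: black king on f8; in check: yes, from the white queen on h8.
King squares — e7: attacked by Kf6; f7: attacked by Kf6; g7: attacked by Kf6; e8: attacked by Qh8; g8: attacked by Qh8.
Black has no legal moves → checkmate.

yes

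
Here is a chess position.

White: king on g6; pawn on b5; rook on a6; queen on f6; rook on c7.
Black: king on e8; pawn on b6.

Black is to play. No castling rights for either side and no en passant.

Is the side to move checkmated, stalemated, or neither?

Black to move; black king on e8.
In check: no.
King squares — d7: attacked by Rc7; e7: attacked by Qf6; f7: attacked by Qf6; d8: attacked by Qf6; f8: attacked by Qf6.
Legal moves for Black: none.
Not in check and no legal moves → stalemate.

stalemate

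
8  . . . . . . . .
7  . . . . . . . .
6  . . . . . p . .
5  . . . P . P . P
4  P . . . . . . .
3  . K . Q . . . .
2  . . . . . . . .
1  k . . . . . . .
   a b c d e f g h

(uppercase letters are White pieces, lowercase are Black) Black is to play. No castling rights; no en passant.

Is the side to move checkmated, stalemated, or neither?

stalemate

Black to move; black king on a1.
In check: no.
King squares — b1: attacked by Qd3; a2: attacked by Kb3; b2: attacked by Kb3.
Legal moves for Black: none.
Not in check and no legal moves → stalemate.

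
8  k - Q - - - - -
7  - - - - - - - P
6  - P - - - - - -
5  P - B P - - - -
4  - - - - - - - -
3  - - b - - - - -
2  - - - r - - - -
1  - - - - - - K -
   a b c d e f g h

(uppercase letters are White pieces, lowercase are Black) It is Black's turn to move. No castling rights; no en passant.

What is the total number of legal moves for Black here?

Black to move; king on a8.
In check: yes, from the white queen on c8.
Legal moves: none.
Count: 0.

0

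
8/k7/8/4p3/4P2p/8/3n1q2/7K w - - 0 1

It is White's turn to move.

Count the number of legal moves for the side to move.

White to move; king on h1.
In check: no.
Legal moves: none.
Count: 0.

0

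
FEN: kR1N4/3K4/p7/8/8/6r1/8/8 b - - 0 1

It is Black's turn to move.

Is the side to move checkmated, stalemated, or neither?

Black to move; black king on a8.
In check: yes, from the white rook on b8.
Legal moves for Black: Kxb8, Ka7.
Black is in check but has 2 legal moves → neither.

neither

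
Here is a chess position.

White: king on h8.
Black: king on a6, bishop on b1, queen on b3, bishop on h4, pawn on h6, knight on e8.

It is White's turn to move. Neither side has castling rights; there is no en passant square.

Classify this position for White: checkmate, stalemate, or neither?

stalemate

White to move; white king on h8.
In check: no.
King squares — g7: attacked by Ne8; h7: attacked by Bb1; g8: attacked by Qb3.
Legal moves for White: none.
Not in check and no legal moves → stalemate.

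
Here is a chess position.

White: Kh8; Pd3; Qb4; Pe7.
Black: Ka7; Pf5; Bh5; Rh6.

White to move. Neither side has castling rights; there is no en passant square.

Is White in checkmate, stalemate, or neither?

White to move; white king on h8.
In check: yes, from the black rook on h6.
Legal moves for White: Kg8, Kg7.
White is in check but has 2 legal moves → neither.

neither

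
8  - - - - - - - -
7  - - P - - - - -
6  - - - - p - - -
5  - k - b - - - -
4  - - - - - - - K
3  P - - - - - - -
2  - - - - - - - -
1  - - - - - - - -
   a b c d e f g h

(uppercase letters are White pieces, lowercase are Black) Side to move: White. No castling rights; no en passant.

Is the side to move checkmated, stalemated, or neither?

White to move; white king on h4.
In check: no.
Legal moves for White: Kh5, Kg5, Kg4, Kh3, Kg3, c8=Q, c8=R, c8=B, c8=N, a4+.
White has 10 legal moves and is not in check → neither.

neither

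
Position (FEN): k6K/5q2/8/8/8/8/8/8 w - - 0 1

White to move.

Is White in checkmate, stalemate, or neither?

White to move; white king on h8.
In check: no.
King squares — g7: attacked by Qf7; h7: attacked by Qf7; g8: attacked by Qf7.
Legal moves for White: none.
Not in check and no legal moves → stalemate.

stalemate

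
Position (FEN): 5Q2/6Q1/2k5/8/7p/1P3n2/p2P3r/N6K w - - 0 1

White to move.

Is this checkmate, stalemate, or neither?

checkmate

White to move; white king on h1.
In check: yes, from the black rook on h2.
King squares — g1: attacked by Nf3; g2: attacked by Rh2; h2: attacked by Nf3.
Legal moves for White: none.
In check with no legal moves → checkmate.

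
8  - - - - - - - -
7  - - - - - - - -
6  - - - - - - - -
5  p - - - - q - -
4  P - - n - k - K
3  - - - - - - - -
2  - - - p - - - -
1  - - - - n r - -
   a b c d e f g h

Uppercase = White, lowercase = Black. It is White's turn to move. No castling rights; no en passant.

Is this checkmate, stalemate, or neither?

White to move; white king on h4.
In check: no.
King squares — g3: attacked by Kf4; h3: attacked by Qf5; g4: attacked by Kf4; g5: attacked by Kf4; h5: attacked by Qf5.
Legal moves for White: none.
Not in check and no legal moves → stalemate.

stalemate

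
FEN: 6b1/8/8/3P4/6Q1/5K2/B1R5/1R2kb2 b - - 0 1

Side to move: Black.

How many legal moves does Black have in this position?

Black to move; king on e1.
In check: yes, from the white rook on b1.
Legal moves: none.
Count: 0.

0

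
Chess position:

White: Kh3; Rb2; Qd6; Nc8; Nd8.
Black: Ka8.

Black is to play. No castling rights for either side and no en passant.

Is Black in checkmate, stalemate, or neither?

Black to move; black king on a8.
In check: no.
King squares — a7: attacked by Nc8; b7: attacked by Rb2; b8: attacked by Rb2.
Legal moves for Black: none.
Not in check and no legal moves → stalemate.

stalemate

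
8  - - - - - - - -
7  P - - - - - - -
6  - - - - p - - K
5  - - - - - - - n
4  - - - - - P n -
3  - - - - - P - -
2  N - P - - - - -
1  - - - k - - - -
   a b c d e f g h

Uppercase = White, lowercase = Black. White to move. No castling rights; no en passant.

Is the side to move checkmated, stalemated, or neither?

White to move; white king on h6.
In check: yes, from the black knight on g4.
King squares — g5: available; h5: available; g6: available; g7: attacked by Nh5; h7: available.
Legal moves for White: Kh7, Kg6, Kxh5, Kg5, fxg4.
White is in check but has 5 legal moves → neither.

neither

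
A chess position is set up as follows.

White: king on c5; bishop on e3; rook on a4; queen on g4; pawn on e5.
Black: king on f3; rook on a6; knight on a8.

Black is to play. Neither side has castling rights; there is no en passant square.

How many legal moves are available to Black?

1

Black to move; king on f3.
In check: yes, from the white queen on g4.
Legal moves: Kxe3.
Count: 1.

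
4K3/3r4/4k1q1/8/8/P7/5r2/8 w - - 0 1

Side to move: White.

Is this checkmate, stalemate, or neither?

checkmate

White to move; white king on e8.
In check: yes, from the black queen on g6.
King squares — d7: attacked by Ke6; e7: attacked by Ke6; f7: attacked by Rf2; d8: attacked by Rd7; f8: attacked by Rf2.
Legal moves for White: none.
In check with no legal moves → checkmate.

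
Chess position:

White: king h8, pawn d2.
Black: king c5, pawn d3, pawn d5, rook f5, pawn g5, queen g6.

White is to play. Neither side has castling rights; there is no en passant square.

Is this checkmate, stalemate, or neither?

stalemate

White to move; white king on h8.
In check: no.
King squares — g7: attacked by Qg6; h7: attacked by Qg6; g8: attacked by Qg6.
Legal moves for White: none.
Not in check and no legal moves → stalemate.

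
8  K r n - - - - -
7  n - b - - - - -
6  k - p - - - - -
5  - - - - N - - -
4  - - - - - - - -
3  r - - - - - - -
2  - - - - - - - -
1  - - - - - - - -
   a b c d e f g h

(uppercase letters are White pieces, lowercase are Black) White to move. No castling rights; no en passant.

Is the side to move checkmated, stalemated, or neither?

White to move; white king on a8.
In check: yes, from the black rook on b8.
King squares — a7: attacked by Ka6; b7: attacked by Ka6; b8: attacked by Bc7.
Legal moves for White: none.
In check with no legal moves → checkmate.

checkmate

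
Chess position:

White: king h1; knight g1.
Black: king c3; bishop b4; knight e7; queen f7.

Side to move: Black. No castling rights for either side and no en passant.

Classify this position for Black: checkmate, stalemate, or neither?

Black to move; black king on c3.
In check: no.
Legal moves for Black include: Qg8, Qf8, Qe8, Qh7+, Qg7, Qg6, Qf6, Qe6, Qh5+, Qf5, Qd5+, Qf4, Qc4, Qf3+, Qb3, Qf2, Qa2, Qf1, ... (list truncated; more exist).
Black has legal moves and is not in check → neither.

neither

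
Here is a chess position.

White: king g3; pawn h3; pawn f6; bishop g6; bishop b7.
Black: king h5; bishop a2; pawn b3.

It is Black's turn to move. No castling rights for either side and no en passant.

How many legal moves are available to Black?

3

Black to move; king on h5.
In check: yes, from the white bishop on g6.
Legal moves: Kh6, Kxg6, Kg5.
Count: 3.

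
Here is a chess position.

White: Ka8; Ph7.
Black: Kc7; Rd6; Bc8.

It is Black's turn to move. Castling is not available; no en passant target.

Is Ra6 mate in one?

yes

After Ra6: white king on a8; in check: yes, from the black rook on a6.
King squares — a7: attacked by Ra6; b7: attacked by Kc7; b8: attacked by Kc7.
White has no legal moves → checkmate.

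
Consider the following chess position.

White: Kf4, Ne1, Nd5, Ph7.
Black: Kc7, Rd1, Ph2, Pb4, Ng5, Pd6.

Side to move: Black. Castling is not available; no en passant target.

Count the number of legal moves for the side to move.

7

Black to move; king on c7.
In check: yes, from the white knight on d5.
Legal moves: Kd8, Kc8, Kb8, Kd7, Kb7, Kc6, Rxd5.
Count: 7.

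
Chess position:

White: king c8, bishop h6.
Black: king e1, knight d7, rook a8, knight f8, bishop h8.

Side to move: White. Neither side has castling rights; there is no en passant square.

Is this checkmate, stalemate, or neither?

neither

White to move; white king on c8.
In check: yes, from the black rook on a8.
King squares — b7: available; c7: available; d7: attacked by Nf8; b8: attacked by Nd7; d8: attacked by Ra8.
Legal moves for White: Kc7, Kb7.
White is in check but has 2 legal moves → neither.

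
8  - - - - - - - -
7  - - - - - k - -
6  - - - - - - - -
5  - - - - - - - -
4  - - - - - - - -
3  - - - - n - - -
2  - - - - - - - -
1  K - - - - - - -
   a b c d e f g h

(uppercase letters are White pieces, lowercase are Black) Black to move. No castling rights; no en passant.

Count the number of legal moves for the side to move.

16

Black to move; king on f7.
In check: no.
Legal moves: Kg8, Kf8, Ke8, Kg7, Ke7, Kg6, Kf6, Ke6, Nf5, Nd5, Ng4, Nc4, Ng2, Nc2+, Nf1, Nd1.
Count: 16.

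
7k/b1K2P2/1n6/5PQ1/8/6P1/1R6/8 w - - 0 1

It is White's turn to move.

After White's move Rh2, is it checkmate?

After Rh2: black king on h8; in check: yes, from the white rook on h2.
King squares — g7: attacked by Qg5; h7: attacked by Rh2; g8: attacked by Qg5.
Black has no legal moves → checkmate.

yes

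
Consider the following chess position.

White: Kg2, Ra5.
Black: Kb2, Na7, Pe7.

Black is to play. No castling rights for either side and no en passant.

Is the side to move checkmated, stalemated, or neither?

Black to move; black king on b2.
In check: no.
Legal moves for Black: Nc8, Nc6, Nb5, Kc3, Kb3, Kc2, Kc1, Kb1, e6, e5.
Black has 10 legal moves and is not in check → neither.

neither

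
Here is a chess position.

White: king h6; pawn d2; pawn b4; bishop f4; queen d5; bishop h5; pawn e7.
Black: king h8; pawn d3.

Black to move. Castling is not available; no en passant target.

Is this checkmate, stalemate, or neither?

stalemate

Black to move; black king on h8.
In check: no.
King squares — g7: attacked by Kh6; h7: attacked by Kh6; g8: attacked by Qd5.
Legal moves for Black: none.
Not in check and no legal moves → stalemate.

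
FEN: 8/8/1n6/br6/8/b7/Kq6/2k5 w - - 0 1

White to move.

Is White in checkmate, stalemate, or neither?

White to move; white king on a2.
In check: yes, from the black queen on b2.
King squares — a1: attacked by Qb2; b1: attacked by Kc1; b2: attacked by Kc1; a3: attacked by Qb2; b3: attacked by Qb2.
Legal moves for White: none.
In check with no legal moves → checkmate.

checkmate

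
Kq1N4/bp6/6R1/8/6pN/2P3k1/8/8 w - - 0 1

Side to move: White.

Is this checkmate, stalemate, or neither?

checkmate

White to move; white king on a8.
In check: yes, from the black queen on b8.
King squares — a7: attacked by Qb8; b7: attacked by Qb8; b8: attacked by Ba7.
Legal moves for White: none.
In check with no legal moves → checkmate.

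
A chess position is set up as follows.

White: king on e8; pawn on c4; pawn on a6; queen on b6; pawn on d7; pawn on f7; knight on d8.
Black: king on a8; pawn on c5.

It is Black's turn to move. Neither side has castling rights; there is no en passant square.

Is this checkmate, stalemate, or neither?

stalemate

Black to move; black king on a8.
In check: no.
King squares — a7: attacked by Qb6; b7: attacked by Pa6; b8: attacked by Qb6.
Legal moves for Black: none.
Not in check and no legal moves → stalemate.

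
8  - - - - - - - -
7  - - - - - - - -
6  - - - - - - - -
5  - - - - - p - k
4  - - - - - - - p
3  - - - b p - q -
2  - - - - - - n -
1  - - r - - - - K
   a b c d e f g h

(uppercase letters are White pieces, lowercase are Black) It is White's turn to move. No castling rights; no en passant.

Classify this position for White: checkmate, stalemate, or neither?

checkmate

White to move; white king on h1.
In check: yes, from the black rook on c1.
King squares — g1: attacked by Rc1; g2: attacked by Qg3; h2: attacked by Qg3.
Legal moves for White: none.
In check with no legal moves → checkmate.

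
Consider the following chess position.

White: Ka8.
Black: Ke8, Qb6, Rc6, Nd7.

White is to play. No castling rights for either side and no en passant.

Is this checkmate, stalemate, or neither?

White to move; white king on a8.
In check: no.
King squares — a7: attacked by Qb6; b7: attacked by Qb6; b8: attacked by Qb6.
Legal moves for White: none.
Not in check and no legal moves → stalemate.

stalemate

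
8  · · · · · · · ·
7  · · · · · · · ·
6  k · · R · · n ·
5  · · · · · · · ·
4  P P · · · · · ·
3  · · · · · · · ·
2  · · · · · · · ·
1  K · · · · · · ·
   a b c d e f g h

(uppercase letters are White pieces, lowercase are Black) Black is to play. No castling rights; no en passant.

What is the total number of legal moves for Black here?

Black to move; king on a6.
In check: yes, from the white rook on d6.
Legal moves: Kb7, Ka7.
Count: 2.

2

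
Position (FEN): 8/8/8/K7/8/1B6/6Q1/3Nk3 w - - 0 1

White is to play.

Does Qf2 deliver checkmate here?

yes

After Qf2: black king on e1; in check: yes, from the white queen on f2.
King squares — d1: attacked by Bb3; f1: attacked by Qf2; d2: attacked by Qf2; e2: attacked by Qf2; f2: attacked by Nd1.
Black has no legal moves → checkmate.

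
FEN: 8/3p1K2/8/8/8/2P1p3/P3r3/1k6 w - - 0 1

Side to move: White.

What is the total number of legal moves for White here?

10

White to move; king on f7.
In check: no.
Legal moves: Kg8, Kf8, Ke8, Kg7, Ke7, Kg6, Kf6, c4, a3, a4.
Count: 10.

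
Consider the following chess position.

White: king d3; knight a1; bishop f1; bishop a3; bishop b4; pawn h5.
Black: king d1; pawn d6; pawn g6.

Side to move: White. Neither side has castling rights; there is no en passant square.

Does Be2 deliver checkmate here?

After Be2: black king on d1; in check: yes, from the white bishop on e2.
King squares — c1: attacked by Ba3; e1: attacked by Bb4; c2: attacked by Na1; d2: attacked by Kd3; e2: attacked by Kd3.
Black has no legal moves → checkmate.

yes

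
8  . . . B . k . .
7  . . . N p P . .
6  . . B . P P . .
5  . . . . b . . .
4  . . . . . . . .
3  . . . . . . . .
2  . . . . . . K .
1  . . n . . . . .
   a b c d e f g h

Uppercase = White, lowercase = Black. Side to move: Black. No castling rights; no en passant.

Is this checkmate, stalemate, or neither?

checkmate

Black to move; black king on f8.
In check: yes, from the white knight on d7.
King squares — e7: own pawn; f7: attacked by Pe6; g7: attacked by Pf6; e8: attacked by Pf7; g8: attacked by Pf7.
Legal moves for Black: none.
In check with no legal moves → checkmate.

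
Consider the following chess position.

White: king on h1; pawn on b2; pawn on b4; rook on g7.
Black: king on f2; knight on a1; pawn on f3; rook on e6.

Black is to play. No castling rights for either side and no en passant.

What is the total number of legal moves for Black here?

20

Black to move; king on f2.
In check: no.
Legal moves: Re8, Re7, Rh6#, Rg6, Rf6, Rd6, Rc6, Rb6, Ra6, Re5, Re4, Re3, Re2, Re1+, Ke3, Ke2, Kf1, Ke1, Nb3, Nc2.
Count: 20.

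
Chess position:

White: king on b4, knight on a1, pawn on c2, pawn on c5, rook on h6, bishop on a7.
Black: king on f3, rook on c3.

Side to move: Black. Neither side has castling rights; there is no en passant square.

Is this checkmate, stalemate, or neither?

neither

Black to move; black king on f3.
In check: no.
Legal moves for Black: Kg4, Kf4, Ke4, Kg3, Ke3, Kg2, Kf2, Ke2, Rxc5, Rc4+, Re3, Rd3, Rb3+, Ra3, Rxc2.
Black has 15 legal moves and is not in check → neither.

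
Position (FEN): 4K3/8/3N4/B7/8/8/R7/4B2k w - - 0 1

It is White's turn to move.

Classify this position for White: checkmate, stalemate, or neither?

neither

White to move; white king on e8.
In check: no.
Legal moves for White include: Kf8, Kd8, Kf7, Ke7, Kd7, Nc8, Nf7, Nb7, Nf5, Nb5, Ne4, Nc4, Bd8, Bc7, Bb6, Bab4, Bac3, Bad2, ... (list truncated; more exist).
White has legal moves and is not in check → neither.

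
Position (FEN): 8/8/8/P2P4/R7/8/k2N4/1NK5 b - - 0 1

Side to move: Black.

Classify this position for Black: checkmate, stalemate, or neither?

Black to move; black king on a2.
In check: yes, from the white rook on a4.
King squares — a1: attacked by Ra4; b1: attacked by Kc1; b2: attacked by Kc1; a3: attacked by Nb1; b3: attacked by Nd2.
Legal moves for Black: none.
In check with no legal moves → checkmate.

checkmate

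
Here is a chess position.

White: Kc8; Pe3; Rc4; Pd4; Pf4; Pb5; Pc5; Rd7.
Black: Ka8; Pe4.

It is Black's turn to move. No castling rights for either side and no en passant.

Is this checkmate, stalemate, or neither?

stalemate

Black to move; black king on a8.
In check: no.
King squares — a7: attacked by Rd7; b7: attacked by Rd7; b8: attacked by Kc8.
Legal moves for Black: none.
Not in check and no legal moves → stalemate.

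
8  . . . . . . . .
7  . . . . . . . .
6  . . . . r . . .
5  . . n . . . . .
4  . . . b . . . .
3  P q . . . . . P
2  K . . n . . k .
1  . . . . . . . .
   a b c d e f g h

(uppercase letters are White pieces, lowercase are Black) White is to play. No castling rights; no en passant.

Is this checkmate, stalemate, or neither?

White to move; white king on a2.
In check: yes, from the black queen on b3.
King squares — a1: attacked by Bd4; b1: attacked by Nd2; b2: attacked by Qb3; a3: own pawn; b3: attacked by Nd2.
Legal moves for White: none.
In check with no legal moves → checkmate.

checkmate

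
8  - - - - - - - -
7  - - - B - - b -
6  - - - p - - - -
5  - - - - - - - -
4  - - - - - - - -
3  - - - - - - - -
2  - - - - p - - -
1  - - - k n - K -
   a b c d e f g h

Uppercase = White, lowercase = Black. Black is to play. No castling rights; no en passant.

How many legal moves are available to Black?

17

Black to move; king on d1.
In check: no.
Legal moves: Bh8, Bf8, Bh6, Bf6, Be5, Bd4+, Bc3, Bb2, Ba1, Nf3+, Nd3, Ng2, Nc2, Kd2, Kc2, Kc1, d5.
Count: 17.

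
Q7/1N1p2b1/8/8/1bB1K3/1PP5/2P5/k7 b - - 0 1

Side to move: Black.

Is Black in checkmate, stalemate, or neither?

Black to move; black king on a1.
In check: yes, from the white queen on a8.
Legal moves for Black: Kb2, Kb1, Ba5, Ba3.
Black is in check but has 4 legal moves → neither.

neither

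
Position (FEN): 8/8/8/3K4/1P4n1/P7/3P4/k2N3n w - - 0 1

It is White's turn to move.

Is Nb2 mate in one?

no

After Nb2: black king on a1; in check: no.
Black is not in check, so this cannot be checkmate.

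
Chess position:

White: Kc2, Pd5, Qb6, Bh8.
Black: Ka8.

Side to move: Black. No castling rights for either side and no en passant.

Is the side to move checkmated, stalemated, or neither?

Black to move; black king on a8.
In check: no.
King squares — a7: attacked by Qb6; b7: attacked by Qb6; b8: attacked by Qb6.
Legal moves for Black: none.
Not in check and no legal moves → stalemate.

stalemate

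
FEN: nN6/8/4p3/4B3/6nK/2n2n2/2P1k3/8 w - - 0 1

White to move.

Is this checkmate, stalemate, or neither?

neither

White to move; white king on h4.
In check: yes, from the black knight on f3.
Legal moves for White: Kh5, Kxg4, Kh3, Kg3.
White is in check but has 4 legal moves → neither.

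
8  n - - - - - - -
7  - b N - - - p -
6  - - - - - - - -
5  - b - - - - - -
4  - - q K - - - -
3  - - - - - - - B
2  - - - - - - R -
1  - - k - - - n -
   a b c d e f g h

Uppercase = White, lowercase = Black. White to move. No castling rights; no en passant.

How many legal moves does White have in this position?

White to move; king on d4.
In check: yes, from the black queen on c4.
Legal moves: Ke5, Ke3.
Count: 2.

2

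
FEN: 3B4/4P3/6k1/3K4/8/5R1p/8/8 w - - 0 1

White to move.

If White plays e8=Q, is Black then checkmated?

no

After e8=Q: black king on g6; in check: yes, from the white queen on e8.
Black has 3 legal replies: Kh7, Kg7, Kh6.
In check but a legal move exists → not checkmate.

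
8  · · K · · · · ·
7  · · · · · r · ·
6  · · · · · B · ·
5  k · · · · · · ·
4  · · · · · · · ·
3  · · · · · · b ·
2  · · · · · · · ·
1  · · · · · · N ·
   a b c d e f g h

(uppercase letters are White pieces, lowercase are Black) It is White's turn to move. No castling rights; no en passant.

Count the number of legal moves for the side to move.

15

White to move; king on c8.
In check: no.
Legal moves: Kd8, Bh8, Bd8+, Bg7, Be7, Bg5, Be5, Bh4, Bd4, Bc3+, Bb2, Ba1, Nh3, Nf3, Ne2.
Count: 15.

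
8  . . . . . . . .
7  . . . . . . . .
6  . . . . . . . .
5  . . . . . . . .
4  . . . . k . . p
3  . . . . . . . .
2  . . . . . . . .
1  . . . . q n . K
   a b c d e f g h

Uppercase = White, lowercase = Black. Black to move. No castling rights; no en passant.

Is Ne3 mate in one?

no

After Ne3: white king on h1; in check: yes, from the black queen on e1.
White has 1 legal reply: Kh2.
In check but a legal move exists → not checkmate.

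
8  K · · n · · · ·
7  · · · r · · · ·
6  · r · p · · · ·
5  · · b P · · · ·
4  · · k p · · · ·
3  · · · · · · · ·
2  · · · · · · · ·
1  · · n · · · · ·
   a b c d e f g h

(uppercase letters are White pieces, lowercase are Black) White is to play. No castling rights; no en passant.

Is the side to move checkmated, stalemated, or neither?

White to move; white king on a8.
In check: no.
King squares — a7: attacked by Rd7; b7: attacked by Rb6; b8: attacked by Rb6.
Legal moves for White: none.
Not in check and no legal moves → stalemate.

stalemate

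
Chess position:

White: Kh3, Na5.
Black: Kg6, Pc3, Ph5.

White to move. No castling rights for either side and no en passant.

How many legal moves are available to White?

White to move; king on h3.
In check: no.
Legal moves: Nb7, Nc6, Nc4, Nb3, Kh4, Kg3, Kh2, Kg2.
Count: 8.

8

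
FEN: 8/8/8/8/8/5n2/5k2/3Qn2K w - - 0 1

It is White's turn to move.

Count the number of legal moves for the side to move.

White to move; king on h1.
In check: no.
Legal moves: Qd8, Qd7, Qd6, Qd5, Qd4+, Qa4, Qxf3+, Qd3, Qb3, Qe2+, Qd2+, Qc2+, Qxe1+, Qc1, Qb1, Qa1.
Count: 16.

16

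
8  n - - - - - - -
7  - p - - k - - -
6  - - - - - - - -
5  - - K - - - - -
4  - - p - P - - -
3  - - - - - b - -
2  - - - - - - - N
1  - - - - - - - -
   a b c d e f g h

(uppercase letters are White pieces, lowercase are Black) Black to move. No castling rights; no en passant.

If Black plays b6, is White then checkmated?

After b6: white king on c5; in check: yes, from the black pawn on b6.
White has 6 legal replies: Kc6, Kd5, Kb5, Kd4, Kxc4, Kb4.
In check but a legal move exists → not checkmate.

no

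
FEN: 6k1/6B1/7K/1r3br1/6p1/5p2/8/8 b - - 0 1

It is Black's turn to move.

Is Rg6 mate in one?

no

After Rg6: white king on h6; in check: yes, from the black rook on g6.
White has 1 legal reply: Kh5.
In check but a legal move exists → not checkmate.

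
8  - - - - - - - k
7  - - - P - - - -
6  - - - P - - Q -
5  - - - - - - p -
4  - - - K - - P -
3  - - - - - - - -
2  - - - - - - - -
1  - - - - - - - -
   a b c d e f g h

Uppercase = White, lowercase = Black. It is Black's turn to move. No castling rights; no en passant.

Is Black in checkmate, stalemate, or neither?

Black to move; black king on h8.
In check: no.
King squares — g7: attacked by Qg6; h7: attacked by Qg6; g8: attacked by Qg6.
Legal moves for Black: none.
Not in check and no legal moves → stalemate.

stalemate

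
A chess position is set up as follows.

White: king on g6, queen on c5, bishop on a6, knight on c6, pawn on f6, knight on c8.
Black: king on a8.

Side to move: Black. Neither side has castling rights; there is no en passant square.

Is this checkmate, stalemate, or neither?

Black to move; black king on a8.
In check: no.
King squares — a7: attacked by Qc5; b7: attacked by Ba6; b8: attacked by Nc6.
Legal moves for Black: none.
Not in check and no legal moves → stalemate.

stalemate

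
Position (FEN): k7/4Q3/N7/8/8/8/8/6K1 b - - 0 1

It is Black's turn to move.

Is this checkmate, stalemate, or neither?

stalemate

Black to move; black king on a8.
In check: no.
King squares — a7: attacked by Qe7; b7: attacked by Qe7; b8: attacked by Na6.
Legal moves for Black: none.
Not in check and no legal moves → stalemate.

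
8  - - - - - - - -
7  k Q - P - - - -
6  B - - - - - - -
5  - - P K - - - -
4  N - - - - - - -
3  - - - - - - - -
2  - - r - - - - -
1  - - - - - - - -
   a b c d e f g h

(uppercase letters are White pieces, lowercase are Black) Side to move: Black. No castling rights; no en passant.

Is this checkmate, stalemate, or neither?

checkmate

Black to move; black king on a7.
In check: yes, from the white queen on b7.
King squares — a6: attacked by Qb7; b6: attacked by Na4; b7: attacked by Ba6; a8: attacked by Qb7; b8: attacked by Qb7.
Legal moves for Black: none.
In check with no legal moves → checkmate.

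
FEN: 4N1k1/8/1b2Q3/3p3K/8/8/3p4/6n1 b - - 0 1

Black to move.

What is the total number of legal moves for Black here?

Black to move; king on g8.
In check: yes, from the white queen on e6.
Legal moves: Kh8, Kf8, Kh7.
Count: 3.

3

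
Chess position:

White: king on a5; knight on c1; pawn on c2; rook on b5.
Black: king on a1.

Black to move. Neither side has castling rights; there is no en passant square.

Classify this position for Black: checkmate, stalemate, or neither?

stalemate

Black to move; black king on a1.
In check: no.
King squares — b1: attacked by Rb5; a2: attacked by Nc1; b2: attacked by Rb5.
Legal moves for Black: none.
Not in check and no legal moves → stalemate.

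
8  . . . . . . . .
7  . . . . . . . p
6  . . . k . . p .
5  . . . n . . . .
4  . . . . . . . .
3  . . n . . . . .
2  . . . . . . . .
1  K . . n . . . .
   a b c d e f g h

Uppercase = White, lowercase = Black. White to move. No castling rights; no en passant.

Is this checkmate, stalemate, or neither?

stalemate

White to move; white king on a1.
In check: no.
King squares — b1: attacked by Nc3; a2: attacked by Nc3; b2: attacked by Nd1.
Legal moves for White: none.
Not in check and no legal moves → stalemate.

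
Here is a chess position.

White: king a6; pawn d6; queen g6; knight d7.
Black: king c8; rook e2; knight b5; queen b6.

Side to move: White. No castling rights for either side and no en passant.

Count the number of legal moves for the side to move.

2

White to move; king on a6.
In check: yes, from the black queen on b6.
Legal moves: Kxb6, Nxb6+.
Count: 2.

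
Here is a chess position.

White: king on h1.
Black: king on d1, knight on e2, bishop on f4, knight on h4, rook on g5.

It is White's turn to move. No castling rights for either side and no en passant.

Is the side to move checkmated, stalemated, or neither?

stalemate

White to move; white king on h1.
In check: no.
King squares — g1: attacked by Ne2; g2: attacked by Nh4; h2: attacked by Bf4.
Legal moves for White: none.
Not in check and no legal moves → stalemate.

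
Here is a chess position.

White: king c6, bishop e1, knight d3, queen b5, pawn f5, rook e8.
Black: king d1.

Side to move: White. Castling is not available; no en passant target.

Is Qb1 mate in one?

After Qb1: black king on d1; in check: yes, from the white queen on b1.
King squares — c1: attacked by Qb1; e1: attacked by Qb1; c2: attacked by Qb1; d2: attacked by Be1; e2: attacked by Re8.
Black has no legal moves → checkmate.

yes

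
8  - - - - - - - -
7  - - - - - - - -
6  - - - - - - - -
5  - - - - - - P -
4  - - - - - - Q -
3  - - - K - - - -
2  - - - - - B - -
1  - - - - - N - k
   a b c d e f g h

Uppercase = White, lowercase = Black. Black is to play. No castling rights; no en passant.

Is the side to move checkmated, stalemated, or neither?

stalemate

Black to move; black king on h1.
In check: no.
King squares — g1: attacked by Bf2; g2: attacked by Qg4; h2: attacked by Nf1.
Legal moves for Black: none.
Not in check and no legal moves → stalemate.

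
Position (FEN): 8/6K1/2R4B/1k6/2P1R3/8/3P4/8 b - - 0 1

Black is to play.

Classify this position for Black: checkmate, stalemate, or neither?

neither

Black to move; black king on b5.
In check: yes, from the white pawn on c4.
King squares — a4: available; b4: available; c4: attacked by Re4; a5: available; c5: attacked by Rc6; a6: attacked by Rc6; b6: attacked by Rc6; c6: available.
Legal moves for Black: Kxc6, Ka5, Kb4, Ka4.
Black is in check but has 4 legal moves → neither.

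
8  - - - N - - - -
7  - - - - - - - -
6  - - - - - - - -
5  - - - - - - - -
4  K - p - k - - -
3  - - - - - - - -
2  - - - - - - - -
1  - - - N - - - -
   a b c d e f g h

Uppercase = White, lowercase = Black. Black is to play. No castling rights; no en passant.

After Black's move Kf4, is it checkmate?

no

After Kf4: white king on a4; in check: no.
White is not in check, so this cannot be checkmate.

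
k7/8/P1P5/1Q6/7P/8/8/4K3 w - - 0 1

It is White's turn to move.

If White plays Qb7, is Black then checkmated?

yes

After Qb7: black king on a8; in check: yes, from the white queen on b7.
King squares — a7: attacked by Qb7; b7: attacked by Pa6; b8: attacked by Qb7.
Black has no legal moves → checkmate.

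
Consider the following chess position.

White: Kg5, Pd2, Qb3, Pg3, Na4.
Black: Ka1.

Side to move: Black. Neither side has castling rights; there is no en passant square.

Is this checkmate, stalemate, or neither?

stalemate

Black to move; black king on a1.
In check: no.
King squares — b1: attacked by Qb3; a2: attacked by Qb3; b2: attacked by Qb3.
Legal moves for Black: none.
Not in check and no legal moves → stalemate.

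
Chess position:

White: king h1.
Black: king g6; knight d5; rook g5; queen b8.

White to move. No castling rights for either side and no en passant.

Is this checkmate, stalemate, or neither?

stalemate

White to move; white king on h1.
In check: no.
King squares — g1: attacked by Rg5; g2: attacked by Rg5; h2: attacked by Qb8.
Legal moves for White: none.
Not in check and no legal moves → stalemate.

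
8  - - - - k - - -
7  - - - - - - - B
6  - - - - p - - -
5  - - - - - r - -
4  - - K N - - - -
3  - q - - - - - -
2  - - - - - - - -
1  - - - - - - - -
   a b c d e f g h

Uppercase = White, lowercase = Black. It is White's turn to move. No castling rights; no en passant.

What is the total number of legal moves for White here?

White to move; king on c4.
In check: yes, from the black queen on b3.
Legal moves: Kxb3, Nxb3.
Count: 2.

2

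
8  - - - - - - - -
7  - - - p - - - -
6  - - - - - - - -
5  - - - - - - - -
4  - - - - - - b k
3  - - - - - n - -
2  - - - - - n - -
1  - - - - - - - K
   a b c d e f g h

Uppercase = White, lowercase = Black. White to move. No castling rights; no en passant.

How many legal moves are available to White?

1

White to move; king on h1.
In check: yes, from the black knight on f2.
Legal moves: Kg2.
Count: 1.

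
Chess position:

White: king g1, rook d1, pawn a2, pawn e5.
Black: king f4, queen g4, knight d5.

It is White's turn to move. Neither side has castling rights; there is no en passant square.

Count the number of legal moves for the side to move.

White to move; king on g1.
In check: yes, from the black queen on g4.
Legal moves: Kh2, Kf2, Kh1, Kf1.
Count: 4.

4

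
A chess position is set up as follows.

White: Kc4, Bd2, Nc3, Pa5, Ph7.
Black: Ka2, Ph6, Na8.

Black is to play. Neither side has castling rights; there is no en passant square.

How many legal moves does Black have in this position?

Black to move; king on a2.
In check: yes, from the white knight on c3.
Legal moves: Ka3, Kb2, Ka1.
Count: 3.

3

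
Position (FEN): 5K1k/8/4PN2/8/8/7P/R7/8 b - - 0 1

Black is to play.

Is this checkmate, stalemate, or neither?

stalemate

Black to move; black king on h8.
In check: no.
King squares — g7: attacked by Kf8; h7: attacked by Nf6; g8: attacked by Nf6.
Legal moves for Black: none.
Not in check and no legal moves → stalemate.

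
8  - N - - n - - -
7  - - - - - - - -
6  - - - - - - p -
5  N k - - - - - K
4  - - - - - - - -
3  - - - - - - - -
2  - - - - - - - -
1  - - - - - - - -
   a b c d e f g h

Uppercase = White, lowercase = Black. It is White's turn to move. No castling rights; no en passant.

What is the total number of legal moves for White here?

5

White to move; king on h5.
In check: yes, from the black pawn on g6.
Legal moves: Kh6, Kxg6, Kg5, Kh4, Kg4.
Count: 5.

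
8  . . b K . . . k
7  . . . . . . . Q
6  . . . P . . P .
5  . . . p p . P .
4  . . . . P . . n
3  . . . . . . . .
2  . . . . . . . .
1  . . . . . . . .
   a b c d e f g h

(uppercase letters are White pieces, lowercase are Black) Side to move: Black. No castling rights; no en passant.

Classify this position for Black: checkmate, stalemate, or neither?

checkmate

Black to move; black king on h8.
In check: yes, from the white queen on h7.
King squares — g7: attacked by Qh7; h7: attacked by Pg6; g8: attacked by Qh7.
Legal moves for Black: none.
In check with no legal moves → checkmate.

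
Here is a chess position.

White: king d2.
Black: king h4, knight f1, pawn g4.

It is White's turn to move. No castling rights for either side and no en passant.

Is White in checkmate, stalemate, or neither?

neither

White to move; white king on d2.
In check: yes, from the black knight on f1.
Legal moves for White: Kd3, Kc3, Ke2, Kc2, Ke1, Kd1, Kc1.
White is in check but has 7 legal moves → neither.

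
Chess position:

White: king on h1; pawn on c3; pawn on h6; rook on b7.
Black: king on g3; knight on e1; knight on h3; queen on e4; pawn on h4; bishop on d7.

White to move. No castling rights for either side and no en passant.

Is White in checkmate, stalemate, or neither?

White to move; white king on h1.
In check: yes, from the black queen on e4.
King squares — g1: attacked by Nh3; g2: attacked by Ne1; h2: attacked by Kg3.
Legal moves for White: none.
In check with no legal moves → checkmate.

checkmate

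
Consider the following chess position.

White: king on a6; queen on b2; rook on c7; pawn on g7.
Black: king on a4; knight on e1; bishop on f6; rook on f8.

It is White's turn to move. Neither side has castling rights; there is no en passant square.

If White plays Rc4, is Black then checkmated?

yes

After Rc4: black king on a4; in check: yes, from the white rook on c4.
King squares — a3: attacked by Qb2; b3: attacked by Qb2; b4: attacked by Qb2; a5: attacked by Ka6; b5: attacked by Qb2.
Black has no legal moves → checkmate.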